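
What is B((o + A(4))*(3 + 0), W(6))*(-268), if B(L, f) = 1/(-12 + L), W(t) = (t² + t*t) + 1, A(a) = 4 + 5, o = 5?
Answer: -134/15 ≈ -8.9333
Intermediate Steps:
A(a) = 9
W(t) = 1 + 2*t² (W(t) = (t² + t²) + 1 = 2*t² + 1 = 1 + 2*t²)
B((o + A(4))*(3 + 0), W(6))*(-268) = -268/(-12 + (5 + 9)*(3 + 0)) = -268/(-12 + 14*3) = -268/(-12 + 42) = -268/30 = (1/30)*(-268) = -134/15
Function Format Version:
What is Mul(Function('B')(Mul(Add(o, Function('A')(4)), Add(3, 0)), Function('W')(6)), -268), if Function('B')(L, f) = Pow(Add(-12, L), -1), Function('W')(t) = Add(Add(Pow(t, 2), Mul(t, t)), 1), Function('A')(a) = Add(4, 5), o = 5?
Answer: Rational(-134, 15) ≈ -8.9333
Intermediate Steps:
Function('A')(a) = 9
Function('W')(t) = Add(1, Mul(2, Pow(t, 2))) (Function('W')(t) = Add(Add(Pow(t, 2), Pow(t, 2)), 1) = Add(Mul(2, Pow(t, 2)), 1) = Add(1, Mul(2, Pow(t, 2))))
Mul(Function('B')(Mul(Add(o, Function('A')(4)), Add(3, 0)), Function('W')(6)), -268) = Mul(Pow(Add(-12, Mul(Add(5, 9), Add(3, 0))), -1), -268) = Mul(Pow(Add(-12, Mul(14, 3)), -1), -268) = Mul(Pow(Add(-12, 42), -1), -268) = Mul(Pow(30, -1), -268) = Mul(Rational(1, 30), -268) = Rational(-134, 15)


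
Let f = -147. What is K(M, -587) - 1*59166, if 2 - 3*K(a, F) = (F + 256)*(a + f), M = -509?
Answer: -131544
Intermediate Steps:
K(a, F) = ⅔ - (-147 + a)*(256 + F)/3 (K(a, F) = ⅔ - (F + 256)*(a - 147)/3 = ⅔ - (256 + F)*(-147 + a)/3 = ⅔ - (-147 + a)*(256 + F)/3)
K(M, -587) - 1*59166 = (37634/3 + 49*(-587) - 256/3*(-509) - ⅓*(-587)*(-509)) - 1*59166 = (37634/3 - 28763 + 130304/3 - 298783/3) - 59166 = -72378 - 59166 = -131544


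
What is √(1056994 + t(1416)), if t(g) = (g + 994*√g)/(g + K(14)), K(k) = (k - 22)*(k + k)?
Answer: √(93865400668 + 148106*√354)/298 ≈ 1028.1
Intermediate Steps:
K(k) = 2*k*(-22 + k) (K(k) = (-22 + k)*(2*k) = 2*k*(-22 + k))
t(g) = (g + 994*√g)/(-224 + g) (t(g) = (g + 994*√g)/(g + 2*14*(-22 + 14)) = (g + 994*√g)/(g + 2*14*(-8)) = (g + 994*√g)/(g - 224) = (g + 994*√g)/(-224 + g))
√(1056994 + t(1416)) = √(1056994 + (1416 + 994*√1416)/(-224 + 1416)) = √(1056994 + (1416 + 994*(2*√354))/1192) = √(1056994 + (1416 + 1988*√354)/1192) = √(1056994 + (177/149 + 497*√354/298)) = √(157492283/149 + 497*√354/298)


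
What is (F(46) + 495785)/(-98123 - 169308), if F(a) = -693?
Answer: -495092/267431 ≈ -1.8513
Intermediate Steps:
(F(46) + 495785)/(-98123 - 169308) = (-693 + 495785)/(-98123 - 169308) = 495092/(-267431) = 495092*(-1/267431) = -495092/267431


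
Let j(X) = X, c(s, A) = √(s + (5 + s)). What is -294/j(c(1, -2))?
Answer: -42*√7 ≈ -111.12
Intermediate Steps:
c(s, A) = √(5 + 2*s)
-294/j(c(1, -2)) = -294/√(5 + 2*1) = -294/√(5 + 2) = -294*√7/7 = -42*√7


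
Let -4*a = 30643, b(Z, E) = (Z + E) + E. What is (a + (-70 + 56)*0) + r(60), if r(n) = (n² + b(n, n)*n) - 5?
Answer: 26937/4 ≈ 6734.3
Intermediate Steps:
b(Z, E) = Z + 2*E (b(Z, E) = (E + Z) + E = Z + 2*E)
a = -30643/4 (a = -¼*30643 = -30643/4 ≈ -7660.8)
r(n) = -5 + 4*n² (r(n) = (n² + (n + 2*n)*n) - 5 = (n² + (3*n)*n) - 5 = (n² + 3*n²) - 5 = 4*n² - 5 = -5 + 4*n²)
(a + (-70 + 56)*0) + r(60) = (-30643/4 + (-70 + 56)*0) + (-5 + 4*60²) = (-30643/4 - 14*0) + (-5 + 4*3600) = (-30643/4 + 0) + (-5 + 14400) = -30643/4 + 14395 = 26937/4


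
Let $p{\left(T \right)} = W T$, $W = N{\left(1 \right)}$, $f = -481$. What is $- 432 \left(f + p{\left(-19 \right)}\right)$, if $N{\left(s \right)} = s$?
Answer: $216000$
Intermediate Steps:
$W = 1$
$p{\left(T \right)} = T$ ($p{\left(T \right)} = 1 T = T$)
$- 432 \left(f + p{\left(-19 \right)}\right) = - 432 \left(-481 - 19\right) = \left(-432\right) \left(-500\right) = 216000$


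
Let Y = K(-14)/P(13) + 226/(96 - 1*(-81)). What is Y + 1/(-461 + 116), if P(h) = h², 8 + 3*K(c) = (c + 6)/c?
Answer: 777527/617435 ≈ 1.2593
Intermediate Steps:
K(c) = -8/3 + (6 + c)/(3*c) (K(c) = -8/3 + ((c + 6)/c)/3 = -8/3 + ((6 + c)/c)/3 = -8/3 + (6 + c)/(3*c))
Y = 20330/16107 (Y = (-7/3 + 2/(-14))/(13²) + 226/(96 - 1*(-81)) = (-7/3 + 2*(-1/14))/169 + 226/(96 + 81) = (-7/3 - ⅐)*(1/169) + 226/177 = -52/21*1/169 + 226*(1/177) = -4/273 + 226/177 = 20330/16107 ≈ 1.2622)
Y + 1/(-461 + 116) = 20330/16107 + 1/(-461 + 116) = 20330/16107 + 1/(-345) = 20330/16107 - 1/345 = 777527/617435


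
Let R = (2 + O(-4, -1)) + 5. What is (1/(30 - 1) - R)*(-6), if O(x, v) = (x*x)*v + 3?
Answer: -1050/29 ≈ -36.207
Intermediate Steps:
O(x, v) = 3 + v*x² (O(x, v) = x²*v + 3 = v*x² + 3 = 3 + v*x²)
R = -6 (R = (2 + (3 - 1*(-4)²)) + 5 = (2 + (3 - 1*16)) + 5 = (2 + (3 - 16)) + 5 = (2 - 13) + 5 = -11 + 5 = -6)
(1/(30 - 1) - R)*(-6) = (1/(30 - 1) - 1*(-6))*(-6) = (1/29 + 6)*(-6) = (175/29)*(-6) = -1050/29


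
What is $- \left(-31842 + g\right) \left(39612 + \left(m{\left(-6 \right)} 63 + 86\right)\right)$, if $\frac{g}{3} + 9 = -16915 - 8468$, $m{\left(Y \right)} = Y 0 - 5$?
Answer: $4254072894$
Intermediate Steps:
$m{\left(Y \right)} = -5$ ($m{\left(Y \right)} = 0 - 5 = -5$)
$g = -76176$ ($g = -27 + 3 \left(-16915 - 8468\right) = -27 + 3 \left(-25383\right) = -27 - 76149 = -76176$)
$- \left(-31842 + g\right) \left(39612 + \left(m{\left(-6 \right)} 63 + 86\right)\right) = - \left(-31842 - 76176\right) \left(39612 + \left(\left(-5\right) 63 + 86\right)\right) = - \left(-108018\right) \left(39612 + \left(-315 + 86\right)\right) = - \left(-108018\right) \left(39612 - 229\right) = - \left(-108018\right) 39383 = \left(-1\right) \left(-4254072894\right) = 4254072894$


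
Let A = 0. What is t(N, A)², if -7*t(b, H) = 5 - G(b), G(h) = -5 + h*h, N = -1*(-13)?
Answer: 25281/49 ≈ 515.94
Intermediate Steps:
N = 13
G(h) = -5 + h²
t(b, H) = -10/7 + b²/7 (t(b, H) = -(5 - (-5 + b²))/7 = -(5 + (5 - b²))/7 = -(10 - b²)/7 = -10/7 + b²/7)
t(N, A)² = (-10/7 + (⅐)*13²)² = (-10/7 + (⅐)*169)² = (-10/7 + 169/7)² = (159/7)² = 25281/49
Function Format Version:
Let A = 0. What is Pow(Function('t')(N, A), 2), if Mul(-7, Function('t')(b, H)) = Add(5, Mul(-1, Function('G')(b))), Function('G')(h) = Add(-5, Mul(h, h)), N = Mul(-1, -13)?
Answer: Rational(25281, 49) ≈ 515.94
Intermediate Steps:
N = 13
Function('G')(h) = Add(-5, Pow(h, 2))
Function('t')(b, H) = Add(Rational(-10, 7), Mul(Rational(1, 7), Pow(b, 2))) (Function('t')(b, H) = Mul(Rational(-1, 7), Add(5, Mul(-1, Add(-5, Pow(b, 2))))) = Mul(Rational(-1, 7), Add(5, Add(5, Mul(-1, Pow(b, 2))))) = Mul(Rational(-1, 7), Add(10, Mul(-1, Pow(b, 2)))) = Add(Rational(-10, 7), Mul(Rational(1, 7), Pow(b, 2))))
Pow(Function('t')(N, A), 2) = Pow(Add(Rational(-10, 7), Mul(Rational(1, 7), Pow(13, 2))), 2) = Pow(Add(Rational(-10, 7), Mul(Rational(1, 7), 169)), 2) = Pow(Add(Rational(-10, 7), Rational(169, 7)), 2) = Pow(Rational(159, 7), 2) = Rational(25281, 49)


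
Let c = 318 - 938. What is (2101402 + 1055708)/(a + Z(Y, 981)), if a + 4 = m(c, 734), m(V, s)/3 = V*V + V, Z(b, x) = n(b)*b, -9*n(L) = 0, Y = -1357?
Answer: 1578555/575668 ≈ 2.7421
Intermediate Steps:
n(L) = 0 (n(L) = -⅑*0 = 0)
Z(b, x) = 0 (Z(b, x) = 0*b = 0)
c = -620
m(V, s) = 3*V + 3*V² (m(V, s) = 3*(V*V + V) = 3*(V² + V) = 3*(V + V²) = 3*V + 3*V²)
a = 1151336 (a = -4 + 3*(-620)*(1 - 620) = -4 + 3*(-620)*(-619) = -4 + 1151340 = 1151336)
(2101402 + 1055708)/(a + Z(Y, 981)) = (2101402 + 1055708)/(1151336 + 0) = 3157110/1151336 = 3157110*(1/1151336) = 1578555/575668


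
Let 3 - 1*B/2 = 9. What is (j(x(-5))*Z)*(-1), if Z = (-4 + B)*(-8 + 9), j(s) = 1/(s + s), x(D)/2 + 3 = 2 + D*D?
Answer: 1/6 ≈ 0.16667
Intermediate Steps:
B = -12 (B = 6 - 2*9 = 6 - 18 = -12)
x(D) = -2 + 2*D**2 (x(D) = -6 + 2*(2 + D*D) = -6 + 2*(2 + D**2) = -6 + (4 + 2*D**2) = -2 + 2*D**2)
j(s) = 1/(2*s)
Z = -16 (Z = (-4 - 12)*(-8 + 9) = -16*1 = -16)
(j(x(-5))*Z)*(-1) = ((1/(2*(-2 + 2*(-5)**2)))*(-16))*(-1) = ((1/(2*(-2 + 2*25)))*(-16))*(-1) = ((1/(2*(-2 + 50)))*(-16))*(-1) = (((1/2)/48)*(-16))*(-1) = (((1/2)*(1/48))*(-16))*(-1) = ((1/96)*(-16))*(-1) = -1/6*(-1) = 1/6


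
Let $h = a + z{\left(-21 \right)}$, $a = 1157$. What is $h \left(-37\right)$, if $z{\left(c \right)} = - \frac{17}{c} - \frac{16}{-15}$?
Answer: $- \frac{4502234}{105} \approx -42878.0$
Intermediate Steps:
$z{\left(c \right)} = \frac{16}{15} - \frac{17}{c}$ ($z{\left(c \right)} = - \frac{17}{c} - - \frac{16}{15} = - \frac{17}{c} + \frac{16}{15} = \frac{16}{15} - \frac{17}{c}$)
$h = \frac{121682}{105}$ ($h = 1157 + \left(\frac{16}{15} - \frac{17}{-21}\right) = 1157 + \left(\frac{16}{15} - - \frac{17}{21}\right) = 1157 + \left(\frac{16}{15} + \frac{17}{21}\right) = 1157 + \frac{197}{105} = \frac{121682}{105} \approx 1158.9$)
$h \left(-37\right) = \frac{121682}{105} \left(-37\right) = - \frac{4502234}{105}$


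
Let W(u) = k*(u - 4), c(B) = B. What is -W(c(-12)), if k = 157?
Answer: 2512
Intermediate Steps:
W(u) = -628 + 157*u (W(u) = 157*(u - 4) = 157*(-4 + u) = -628 + 157*u)
-W(c(-12)) = -(-628 + 157*(-12)) = -(-628 - 1884) = -1*(-2512) = 2512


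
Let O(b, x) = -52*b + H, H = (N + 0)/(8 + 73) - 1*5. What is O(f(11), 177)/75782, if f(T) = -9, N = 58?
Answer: 37561/6138342 ≈ 0.0061191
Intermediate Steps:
H = -347/81 (H = (58 + 0)/(8 + 73) - 1*5 = 58/81 - 5 = -347/81 ≈ -4.2840)
O(b, x) = -347/81 - 52*b (O(b, x) = -52*b - 347/81 = -347/81 - 52*b)
O(f(11), 177)/75782 = (-347/81 - 52*(-9))/75782 = (-347/81 + 468)*(1/75782) = (37561/81)*(1/75782) = 37561/6138342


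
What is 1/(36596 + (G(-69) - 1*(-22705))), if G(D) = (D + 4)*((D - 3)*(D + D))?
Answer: -1/586539 ≈ -1.7049e-6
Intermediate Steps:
G(D) = 2*D*(-3 + D)*(4 + D) (G(D) = (4 + D)*((-3 + D)*(2*D)) = (4 + D)*(2*D*(-3 + D)) = 2*D*(-3 + D)*(4 + D))
1/(36596 + (G(-69) - 1*(-22705))) = 1/(36596 + (2*(-69)*(-12 - 69 + (-69)**2) - 1*(-22705))) = 1/(36596 + (2*(-69)*(-12 - 69 + 4761) + 22705)) = 1/(36596 + (2*(-69)*4680 + 22705)) = 1/(36596 + (-645840 + 22705)) = 1/(36596 - 623135) = 1/(-586539) = -1/586539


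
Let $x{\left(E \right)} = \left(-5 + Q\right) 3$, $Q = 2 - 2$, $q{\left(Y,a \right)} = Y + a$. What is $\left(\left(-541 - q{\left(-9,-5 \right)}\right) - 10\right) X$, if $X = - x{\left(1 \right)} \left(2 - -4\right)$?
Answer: $-48330$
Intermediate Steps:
$Q = 0$ ($Q = 2 - 2 = 0$)
$x{\left(E \right)} = -15$ ($x{\left(E \right)} = \left(-5 + 0\right) 3 = \left(-5\right) 3 = -15$)
$X = 90$ ($X = \left(-1\right) \left(-15\right) \left(2 - -4\right) = 15 \left(2 + 4\right) = 15 \cdot 6 = 90$)
$\left(\left(-541 - q{\left(-9,-5 \right)}\right) - 10\right) X = \left(\left(-541 - \left(-9 - 5\right)\right) - 10\right) 90 = \left(\left(-541 - -14\right) - 10\right) 90 = \left(\left(-541 + 14\right) - 10\right) 90 = \left(-527 - 10\right) 90 = \left(-537\right) 90 = -48330$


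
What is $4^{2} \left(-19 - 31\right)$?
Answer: $-800$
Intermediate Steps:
$4^{2} \left(-19 - 31\right) = 16 \left(-50\right) = -800$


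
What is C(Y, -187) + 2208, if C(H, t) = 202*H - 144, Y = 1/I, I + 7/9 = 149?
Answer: 1377597/667 ≈ 2065.4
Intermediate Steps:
I = 1334/9 (I = -7/9 + 149 = 1334/9 ≈ 148.22)
Y = 9/1334 (Y = 1/(1334/9) = 9/1334 ≈ 0.0067466)
C(H, t) = -144 + 202*H
C(Y, -187) + 2208 = (-144 + 202*(9/1334)) + 2208 = (-144 + 909/667) + 2208 = -95139/667 + 2208 = 1377597/667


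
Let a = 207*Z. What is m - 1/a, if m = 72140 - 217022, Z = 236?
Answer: -7077775465/48852 ≈ -1.4488e+5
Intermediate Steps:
a = 48852 (a = 207*236 = 48852)
m = -144882
m - 1/a = -144882 - 1/48852 = -7077775465/48852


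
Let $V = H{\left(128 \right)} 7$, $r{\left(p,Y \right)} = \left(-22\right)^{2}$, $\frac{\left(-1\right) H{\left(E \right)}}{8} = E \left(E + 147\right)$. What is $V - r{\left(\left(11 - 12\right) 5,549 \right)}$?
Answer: $-1971684$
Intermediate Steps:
$H{\left(E \right)} = - 8 E \left(147 + E\right)$ ($H{\left(E \right)} = - 8 E \left(E + 147\right) = - 8 E \left(147 + E\right)$)
$r{\left(p,Y \right)} = 484$
$V = -1971200$ ($V = \left(-8\right) 128 \left(147 + 128\right) 7 = \left(-8\right) 128 \cdot 275 \cdot 7 = \left(-281600\right) 7 = -1971200$)
$V - r{\left(\left(11 - 12\right) 5,549 \right)} = -1971200 - 484 = -1971684$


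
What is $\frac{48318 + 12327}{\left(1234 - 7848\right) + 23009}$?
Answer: $\frac{4043}{1093} \approx 3.699$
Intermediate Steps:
$\frac{48318 + 12327}{\left(1234 - 7848\right) + 23009} = \frac{60645}{-6614 + 23009} = \frac{60645}{16395} = 60645 \cdot \frac{1}{16395} = \frac{4043}{1093}$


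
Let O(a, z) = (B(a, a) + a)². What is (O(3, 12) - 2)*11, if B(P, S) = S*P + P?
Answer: 2453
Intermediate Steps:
B(P, S) = P + P*S (B(P, S) = P*S + P = P + P*S)
O(a, z) = (a + a*(1 + a))² (O(a, z) = (a*(1 + a) + a)² = (a + a*(1 + a))²)
(O(3, 12) - 2)*11 = (3²*(2 + 3)² - 2)*11 = (9*5² - 2)*11 = (9*25 - 2)*11 = (225 - 2)*11 = 223*11 = 2453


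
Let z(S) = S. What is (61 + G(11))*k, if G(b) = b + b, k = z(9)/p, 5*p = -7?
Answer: -3735/7 ≈ -533.57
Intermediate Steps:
p = -7/5 (p = (⅕)*(-7) = -7/5 ≈ -1.4000)
k = -45/7 (k = 9/(-7/5) = 9*(-5/7) = -45/7 ≈ -6.4286)
G(b) = 2*b
(61 + G(11))*k = (61 + 2*11)*(-45/7) = (61 + 22)*(-45/7) = 83*(-45/7) = -3735/7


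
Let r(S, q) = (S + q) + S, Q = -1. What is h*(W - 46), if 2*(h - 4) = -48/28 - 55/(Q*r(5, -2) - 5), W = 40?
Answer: -2871/91 ≈ -31.549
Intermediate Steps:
r(S, q) = q + 2*S
h = 957/182 (h = 4 + (-48/28 - 55/(-(-2 + 2*5) - 5))/2 = 4 + (-48*1/28 - 55/(-(-2 + 10) - 5))/2 = 4 + (-12/7 - 55/(-1*8 - 5))/2 = 4 + (-12/7 - 55/(-8 - 5))/2 = 4 + (-12/7 - 55/(-13))/2 = 4 + (-12/7 - 55*(-1/13))/2 = 4 + (-12/7 + 55/13)/2 = 4 + (½)*(229/91) = 4 + 229/182 = 957/182 ≈ 5.2582)
h*(W - 46) = 957*(40 - 46)/182 = (957/182)*(-6) = -2871/91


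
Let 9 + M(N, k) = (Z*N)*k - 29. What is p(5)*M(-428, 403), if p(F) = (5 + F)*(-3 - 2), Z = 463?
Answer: 3993006500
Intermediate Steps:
p(F) = -25 - 5*F (p(F) = (5 + F)*(-5) = -25 - 5*F)
M(N, k) = -38 + 463*N*k (M(N, k) = -9 + ((463*N)*k - 29) = -9 + (463*N*k - 29) = -9 + (-29 + 463*N*k) = -38 + 463*N*k)
p(5)*M(-428, 403) = (-25 - 5*5)*(-38 + 463*(-428)*403) = (-25 - 25)*(-38 - 79860092) = -50*(-79860130) = 3993006500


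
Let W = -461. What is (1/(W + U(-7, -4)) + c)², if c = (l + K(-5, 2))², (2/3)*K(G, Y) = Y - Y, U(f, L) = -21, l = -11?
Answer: 3401339041/232324 ≈ 14641.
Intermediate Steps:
K(G, Y) = 0 (K(G, Y) = 3*(Y - Y)/2 = (3/2)*0 = 0)
c = 121 (c = (-11 + 0)² = (-11)² = 121)
(1/(W + U(-7, -4)) + c)² = (1/(-461 - 21) + 121)² = (1/(-482) + 121)² = (-1/482 + 121)² = (58321/482)² = 3401339041/232324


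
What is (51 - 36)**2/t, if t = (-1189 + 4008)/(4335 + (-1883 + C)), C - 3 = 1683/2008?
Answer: 1109547675/5660552 ≈ 196.01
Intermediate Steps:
C = 7707/2008 (C = 3 + 1683/2008 = 7707/2008 ≈ 3.8381)
t = 5660552/4931323 (t = (-1189 + 4008)/(4335 + (-1883 + 7707/2008)) = 2819/(4335 - 3773357/2008) = 2819/(4931323/2008) = 2819*(2008/4931323) = 5660552/4931323 ≈ 1.1479)
(51 - 36)**2/t = (51 - 36)**2/(5660552/4931323) = 15**2*(4931323/5660552) = 225*(4931323/5660552) = 1109547675/5660552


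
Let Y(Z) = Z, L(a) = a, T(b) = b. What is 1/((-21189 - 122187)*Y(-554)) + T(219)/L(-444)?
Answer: -1449603011/2938921248 ≈ -0.49324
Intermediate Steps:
1/((-21189 - 122187)*Y(-554)) + T(219)/L(-444) = 1/(-21189 - 122187*(-554)) + 219/(-444) = -1/554/(-143376) + 219*(-1/444) = -1/143376*(-1/554) - 73/148 = 1/79430304 - 73/148 = -1449603011/2938921248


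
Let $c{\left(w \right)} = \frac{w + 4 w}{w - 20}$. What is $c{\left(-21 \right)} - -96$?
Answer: $\frac{4041}{41} \approx 98.561$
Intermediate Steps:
$c{\left(w \right)} = \frac{5 w}{-20 + w}$
$c{\left(-21 \right)} - -96 = 5 \left(-21\right) \frac{1}{-20 - 21} - -96 = 5 \left(-21\right) \frac{1}{-41} + 96 = 5 \left(-21\right) \left(- \frac{1}{41}\right) + 96 = \frac{105}{41} + 96 = \frac{4041}{41}$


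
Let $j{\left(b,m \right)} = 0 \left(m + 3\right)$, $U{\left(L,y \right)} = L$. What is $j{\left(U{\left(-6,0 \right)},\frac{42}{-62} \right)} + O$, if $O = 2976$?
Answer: $2976$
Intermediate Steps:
$j{\left(b,m \right)} = 0$ ($j{\left(b,m \right)} = 0 \left(3 + m\right) = 0$)
$j{\left(U{\left(-6,0 \right)},\frac{42}{-62} \right)} + O = 0 + 2976 = 2976$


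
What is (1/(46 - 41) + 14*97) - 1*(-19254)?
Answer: 103061/5 ≈ 20612.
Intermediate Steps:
(1/(46 - 41) + 14*97) - 1*(-19254) = (1/5 + 1358) + 19254 = (⅕ + 1358) + 19254 = 6791/5 + 19254 = 103061/5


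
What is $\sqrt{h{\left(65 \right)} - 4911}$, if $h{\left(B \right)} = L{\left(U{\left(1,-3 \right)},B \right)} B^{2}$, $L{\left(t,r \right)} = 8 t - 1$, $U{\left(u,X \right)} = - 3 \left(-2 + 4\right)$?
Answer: $4 i \sqrt{13246} \approx 460.37 i$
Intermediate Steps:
$U{\left(u,X \right)} = -6$ ($U{\left(u,X \right)} = \left(-3\right) 2 = -6$)
$L{\left(t,r \right)} = -1 + 8 t$
$h{\left(B \right)} = - 49 B^{2}$ ($h{\left(B \right)} = \left(-1 + 8 \left(-6\right)\right) B^{2} = \left(-1 - 48\right) B^{2} = - 49 B^{2}$)
$\sqrt{h{\left(65 \right)} - 4911} = \sqrt{- 49 \cdot 65^{2} - 4911} = \sqrt{\left(-49\right) 4225 - 4911} = \sqrt{-207025 - 4911} = \sqrt{-211936} = 4 i \sqrt{13246}$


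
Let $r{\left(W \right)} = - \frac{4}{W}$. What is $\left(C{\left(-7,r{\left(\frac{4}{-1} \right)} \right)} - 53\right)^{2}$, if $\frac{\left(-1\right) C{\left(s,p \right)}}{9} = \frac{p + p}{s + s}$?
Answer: $\frac{131044}{49} \approx 2674.4$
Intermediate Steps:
$C{\left(s,p \right)} = - \frac{9 p}{s}$ ($C{\left(s,p \right)} = - 9 \frac{p + p}{s + s} = - 9 \frac{2 p}{2 s} = - 9 \cdot 2 p \frac{1}{2 s} = - 9 \frac{p}{s} = - \frac{9 p}{s}$)
$\left(C{\left(-7,r{\left(\frac{4}{-1} \right)} \right)} - 53\right)^{2} = \left(- \frac{9 \left(- \frac{4}{4 \frac{1}{-1}}\right)}{-7} - 53\right)^{2} = \left(\left(-9\right) \left(- \frac{4}{4 \left(-1\right)}\right) \left(- \frac{1}{7}\right) - 53\right)^{2} = \left(\left(-9\right) \left(- \frac{4}{-4}\right) \left(- \frac{1}{7}\right) - 53\right)^{2} = \left(\left(-9\right) \left(\left(-4\right) \left(- \frac{1}{4}\right)\right) \left(- \frac{1}{7}\right) - 53\right)^{2} = \left(\left(-9\right) 1 \left(- \frac{1}{7}\right) - 53\right)^{2} = \left(\frac{9}{7} - 53\right)^{2} = \left(- \frac{362}{7}\right)^{2} = \frac{131044}{49}$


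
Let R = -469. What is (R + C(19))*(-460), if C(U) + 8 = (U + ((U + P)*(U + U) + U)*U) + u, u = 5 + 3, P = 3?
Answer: -7265700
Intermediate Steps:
u = 8
C(U) = U + U*(U + 2*U*(3 + U)) (C(U) = -8 + ((U + ((U + 3)*(U + U) + U)*U) + 8) = -8 + ((U + ((3 + U)*(2*U) + U)*U) + 8) = -8 + ((U + (2*U*(3 + U) + U)*U) + 8) = -8 + ((U + (U + 2*U*(3 + U))*U) + 8) = -8 + ((U + U*(U + 2*U*(3 + U))) + 8) = -8 + (8 + U + U*(U + 2*U*(3 + U))) = U + U*(U + 2*U*(3 + U)))
(R + C(19))*(-460) = (-469 + 19*(1 + 2*19² + 7*19))*(-460) = (-469 + 19*(1 + 2*361 + 133))*(-460) = (-469 + 19*(1 + 722 + 133))*(-460) = (-469 + 19*856)*(-460) = (-469 + 16264)*(-460) = 15795*(-460) = -7265700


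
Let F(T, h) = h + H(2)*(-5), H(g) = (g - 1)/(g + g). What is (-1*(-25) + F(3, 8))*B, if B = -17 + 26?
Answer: 1143/4 ≈ 285.75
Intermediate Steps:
H(g) = (-1 + g)/(2*g) (H(g) = (-1 + g)/((2*g)) = (-1 + g)*(1/(2*g)) = (-1 + g)/(2*g))
B = 9
F(T, h) = -5/4 + h (F(T, h) = h + ((½)*(-1 + 2)/2)*(-5) = h + ((½)*(½)*1)*(-5) = h + (¼)*(-5) = h - 5/4 = -5/4 + h)
(-1*(-25) + F(3, 8))*B = (-1*(-25) + (-5/4 + 8))*9 = (25 + 27/4)*9 = (127/4)*9 = 1143/4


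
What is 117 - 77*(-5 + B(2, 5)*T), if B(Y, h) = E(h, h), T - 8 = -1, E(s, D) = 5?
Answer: -2193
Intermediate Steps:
T = 7 (T = 8 - 1 = 7)
B(Y, h) = 5
117 - 77*(-5 + B(2, 5)*T) = 117 - 77*(-5 + 5*7) = 117 - 77*(-5 + 35) = 117 - 77*30 = 117 - 2310 = -2193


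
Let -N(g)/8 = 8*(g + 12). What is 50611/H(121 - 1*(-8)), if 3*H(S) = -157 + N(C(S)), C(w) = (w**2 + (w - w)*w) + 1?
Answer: -3531/24791 ≈ -0.14243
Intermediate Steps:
C(w) = 1 + w**2 (C(w) = (w**2 + 0*w) + 1 = (w**2 + 0) + 1 = w**2 + 1 = 1 + w**2)
N(g) = -768 - 64*g (N(g) = -64*(g + 12) = -64*(12 + g) = -8*(96 + 8*g) = -768 - 64*g)
H(S) = -989/3 - 64*S**2/3 (H(S) = (-157 + (-768 - 64*(1 + S**2)))/3 = (-157 + (-768 + (-64 - 64*S**2)))/3 = (-157 + (-832 - 64*S**2))/3 = (-989 - 64*S**2)/3 = -989/3 - 64*S**2/3)
50611/H(121 - 1*(-8)) = 50611/(-989/3 - 64*(121 - 1*(-8))**2/3) = 50611/(-989/3 - 64*(121 + 8)**2/3) = 50611/(-989/3 - 64/3*129**2) = 50611/(-989/3 - 64/3*16641) = 50611/(-989/3 - 355008) = 50611/(-1066013/3) = 50611*(-3/1066013) = -3531/24791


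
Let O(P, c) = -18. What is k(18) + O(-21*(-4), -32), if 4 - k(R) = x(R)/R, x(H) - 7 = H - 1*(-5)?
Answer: -47/3 ≈ -15.667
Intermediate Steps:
x(H) = 12 + H (x(H) = 7 + (H - 1*(-5)) = 7 + (H + 5) = 7 + (5 + H) = 12 + H)
k(R) = 4 - (12 + R)/R
k(18) + O(-21*(-4), -32) = (3 - 12/18) - 18 = (3 - 12*1/18) - 18 = (3 - 2/3) - 18 = 7/3 - 18 = -47/3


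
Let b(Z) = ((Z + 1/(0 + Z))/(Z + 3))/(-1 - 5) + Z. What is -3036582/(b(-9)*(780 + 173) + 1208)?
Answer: 491926284/1232851 ≈ 399.02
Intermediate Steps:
b(Z) = Z - (Z + 1/Z)/(6*(3 + Z)) (b(Z) = ((Z + 1/Z)/(3 + Z))/(-6) + Z = -(Z + 1/Z)/(6*(3 + Z)) + Z = Z - (Z + 1/Z)/(6*(3 + Z)))
-3036582/(b(-9)*(780 + 173) + 1208) = -3036582/(((⅙)*(-1 + 6*(-9)³ + 17*(-9)²)/(-9*(3 - 9)))*(780 + 173) + 1208) = -3036582/(((⅙)*(-⅑)*(-1 + 6*(-729) + 17*81)/(-6))*953 + 1208) = -3036582/(((⅙)*(-⅑)*(-⅙)*(-1 - 4374 + 1377))*953 + 1208) = -3036582/(((⅙)*(-⅑)*(-⅙)*(-2998))*953 + 1208) = -3036582/(-1499/162*953 + 1208) = -3036582/(-1428547/162 + 1208) = -3036582/(-1232851/162) = -3036582*(-162/1232851) = 491926284/1232851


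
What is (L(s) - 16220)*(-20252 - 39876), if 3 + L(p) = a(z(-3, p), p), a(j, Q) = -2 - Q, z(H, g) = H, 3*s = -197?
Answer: 2914885184/3 ≈ 9.7163e+8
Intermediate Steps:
s = -197/3 (s = (⅓)*(-197) = -197/3 ≈ -65.667)
L(p) = -5 - p (L(p) = -3 + (-2 - p) = -5 - p)
(L(s) - 16220)*(-20252 - 39876) = ((-5 - 1*(-197/3)) - 16220)*(-20252 - 39876) = ((-5 + 197/3) - 16220)*(-60128) = (182/3 - 16220)*(-60128) = -48478/3*(-60128) = 2914885184/3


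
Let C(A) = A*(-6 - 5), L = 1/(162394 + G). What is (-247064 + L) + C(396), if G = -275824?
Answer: -28518570601/113430 ≈ -2.5142e+5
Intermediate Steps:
L = -1/113430 (L = 1/(162394 - 275824) = 1/(-113430) = -1/113430 ≈ -8.8160e-6)
C(A) = -11*A (C(A) = A*(-11) = -11*A)
(-247064 + L) + C(396) = (-247064 - 1/113430) - 11*396 = -28024469521/113430 - 4356 = -28518570601/113430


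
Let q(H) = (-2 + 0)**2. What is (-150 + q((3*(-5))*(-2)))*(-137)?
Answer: 20002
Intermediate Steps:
q(H) = 4 (q(H) = (-2)**2 = 4)
(-150 + q((3*(-5))*(-2)))*(-137) = (-150 + 4)*(-137) = -146*(-137) = 20002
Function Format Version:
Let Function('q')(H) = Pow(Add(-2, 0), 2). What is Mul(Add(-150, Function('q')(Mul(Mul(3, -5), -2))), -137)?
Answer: 20002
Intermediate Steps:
Function('q')(H) = 4 (Function('q')(H) = Pow(-2, 2) = 4)
Mul(Add(-150, Function('q')(Mul(Mul(3, -5), -2))), -137) = Mul(Add(-150, 4), -137) = Mul(-146, -137) = 20002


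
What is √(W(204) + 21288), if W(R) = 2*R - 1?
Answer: √21695 ≈ 147.29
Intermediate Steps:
W(R) = -1 + 2*R
√(W(204) + 21288) = √((-1 + 2*204) + 21288) = √((-1 + 408) + 21288) = √(407 + 21288) = √21695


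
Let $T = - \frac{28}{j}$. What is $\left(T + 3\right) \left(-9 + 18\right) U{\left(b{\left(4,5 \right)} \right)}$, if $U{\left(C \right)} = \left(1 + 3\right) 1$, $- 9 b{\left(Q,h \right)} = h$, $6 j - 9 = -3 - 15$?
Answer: $780$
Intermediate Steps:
$j = - \frac{3}{2}$ ($j = \frac{3}{2} + \frac{-3 - 15}{6} = \frac{3}{2} + \frac{1}{6} \left(-18\right) = \frac{3}{2} - 3 = - \frac{3}{2} \approx -1.5$)
$b{\left(Q,h \right)} = - \frac{h}{9}$
$T = \frac{56}{3}$ ($T = - \frac{28}{- \frac{3}{2}} = \left(-28\right) \left(- \frac{2}{3}\right) = \frac{56}{3} \approx 18.667$)
$U{\left(C \right)} = 4$ ($U{\left(C \right)} = 4 \cdot 1 = 4$)
$\left(T + 3\right) \left(-9 + 18\right) U{\left(b{\left(4,5 \right)} \right)} = \left(\frac{56}{3} + 3\right) \left(-9 + 18\right) 4 = \frac{65}{3} \cdot 9 \cdot 4 = 195 \cdot 4 = 780$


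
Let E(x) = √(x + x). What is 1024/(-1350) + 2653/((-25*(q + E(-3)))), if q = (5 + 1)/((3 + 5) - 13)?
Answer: 342283/20925 + 2653*I*√6/186 ≈ 16.358 + 34.938*I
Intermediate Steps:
q = -6/5 (q = 6/(8 - 13) = 6/(-5) = 6*(-⅕) = -6/5 ≈ -1.2000)
E(x) = √2*√x (E(x) = √(2*x) = √2*√x)
1024/(-1350) + 2653/((-25*(q + E(-3)))) = 1024/(-1350) + 2653/((-25*(-6/5 + √2*√(-3)))) = 1024*(-1/1350) + 2653/((-25*(-6/5 + √2*(I*√3)))) = -512/675 + 2653/((-25*(-6/5 + I*√6))) = -512/675 + 2653/(30 - 25*I*√6)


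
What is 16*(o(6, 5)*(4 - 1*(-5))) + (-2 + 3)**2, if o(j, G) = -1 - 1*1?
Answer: -287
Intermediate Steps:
o(j, G) = -2 (o(j, G) = -1 - 1 = -2)
16*(o(6, 5)*(4 - 1*(-5))) + (-2 + 3)**2 = 16*(-2*(4 - 1*(-5))) + (-2 + 3)**2 = 16*(-2*(4 + 5)) + 1**2 = 16*(-2*9) + 1 = 16*(-18) + 1 = -288 + 1 = -287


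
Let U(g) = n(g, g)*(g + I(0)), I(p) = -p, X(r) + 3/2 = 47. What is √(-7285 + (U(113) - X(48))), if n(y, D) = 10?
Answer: I*√24802/2 ≈ 78.743*I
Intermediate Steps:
X(r) = 91/2 (X(r) = -3/2 + 47 = 91/2)
U(g) = 10*g (U(g) = 10*(g - 1*0) = 10*(g + 0) = 10*g)
√(-7285 + (U(113) - X(48))) = √(-7285 + (10*113 - 1*91/2)) = √(-7285 + (1130 - 91/2)) = √(-7285 + 2169/2) = √(-12401/2) = I*√24802/2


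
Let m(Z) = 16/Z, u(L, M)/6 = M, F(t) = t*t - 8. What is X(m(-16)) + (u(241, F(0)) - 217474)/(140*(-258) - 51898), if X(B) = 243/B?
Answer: -10585426/44009 ≈ -240.53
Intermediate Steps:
F(t) = -8 + t² (F(t) = t² - 8 = -8 + t²)
u(L, M) = 6*M
X(m(-16)) + (u(241, F(0)) - 217474)/(140*(-258) - 51898) = 243/((16/(-16))) + (6*(-8 + 0²) - 217474)/(140*(-258) - 51898) = 243/((16*(-1/16))) + (6*(-8 + 0) - 217474)/(-36120 - 51898) = 243/(-1) + (6*(-8) - 217474)/(-88018) = 243*(-1) + (-48 - 217474)*(-1/88018) = -243 - 217522*(-1/88018) = -243 + 108761/44009 = -10585426/44009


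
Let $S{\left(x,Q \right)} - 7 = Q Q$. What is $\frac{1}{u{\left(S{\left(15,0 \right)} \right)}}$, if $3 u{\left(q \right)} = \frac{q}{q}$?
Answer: $3$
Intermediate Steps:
$S{\left(x,Q \right)} = 7 + Q^{2}$ ($S{\left(x,Q \right)} = 7 + Q Q = 7 + Q^{2}$)
$u{\left(q \right)} = \frac{1}{3}$ ($u{\left(q \right)} = \frac{q \frac{1}{q}}{3} = \frac{1}{3} \cdot 1 = \frac{1}{3}$)
$\frac{1}{u{\left(S{\left(15,0 \right)} \right)}} = \frac{1}{\frac{1}{3}} = 3$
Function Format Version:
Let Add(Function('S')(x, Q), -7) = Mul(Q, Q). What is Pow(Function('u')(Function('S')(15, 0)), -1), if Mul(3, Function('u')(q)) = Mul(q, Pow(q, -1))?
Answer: 3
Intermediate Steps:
Function('S')(x, Q) = Add(7, Pow(Q, 2)) (Function('S')(x, Q) = Add(7, Mul(Q, Q)) = Add(7, Pow(Q, 2)))
Function('u')(q) = Rational(1, 3) (Function('u')(q) = Mul(Rational(1, 3), Mul(q, Pow(q, -1))) = Mul(Rational(1, 3), 1) = Rational(1, 3))
Pow(Function('u')(Function('S')(15, 0)), -1) = Pow(Rational(1, 3), -1) = 3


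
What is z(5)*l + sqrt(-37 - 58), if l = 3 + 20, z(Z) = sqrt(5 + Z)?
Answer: 23*sqrt(10) + I*sqrt(95) ≈ 72.732 + 9.7468*I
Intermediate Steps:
l = 23
z(5)*l + sqrt(-37 - 58) = sqrt(5 + 5)*23 + sqrt(-37 - 58) = sqrt(10)*23 + sqrt(-95) = 23*sqrt(10) + I*sqrt(95)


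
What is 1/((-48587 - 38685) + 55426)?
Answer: -1/31846 ≈ -3.1401e-5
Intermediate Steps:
1/((-48587 - 38685) + 55426) = 1/(-87272 + 55426) = 1/(-31846) = -1/31846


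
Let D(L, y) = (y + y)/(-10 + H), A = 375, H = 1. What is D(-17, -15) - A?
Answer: -1115/3 ≈ -371.67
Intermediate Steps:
D(L, y) = -2*y/9 (D(L, y) = (y + y)/(-10 + 1) = (2*y)/(-9) = (2*y)*(-1/9) = -2*y/9)
D(-17, -15) - A = -2/9*(-15) - 1*375 = 10/3 - 375 = -1115/3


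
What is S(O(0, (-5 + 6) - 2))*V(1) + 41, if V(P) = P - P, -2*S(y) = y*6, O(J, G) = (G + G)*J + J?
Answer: 41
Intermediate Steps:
O(J, G) = J + 2*G*J (O(J, G) = (2*G)*J + J = 2*G*J + J = J + 2*G*J)
S(y) = -3*y (S(y) = -y*6/2 = -3*y)
V(P) = 0
S(O(0, (-5 + 6) - 2))*V(1) + 41 = -0*(1 + 2*((-5 + 6) - 2))*0 + 41 = -0*(1 + 2*(1 - 2))*0 + 41 = -0*(1 + 2*(-1))*0 + 41 = -0*(1 - 2)*0 + 41 = -0*(-1)*0 + 41 = -3*0*0 + 41 = 0*0 + 41 = 0 + 41 = 41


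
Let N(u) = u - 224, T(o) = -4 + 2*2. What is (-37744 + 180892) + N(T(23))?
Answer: 142924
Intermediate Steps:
T(o) = 0 (T(o) = -4 + 4 = 0)
N(u) = -224 + u
(-37744 + 180892) + N(T(23)) = (-37744 + 180892) + (-224 + 0) = 143148 - 224 = 142924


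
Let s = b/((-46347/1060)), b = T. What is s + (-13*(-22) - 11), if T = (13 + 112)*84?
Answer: 76925/2207 ≈ 34.855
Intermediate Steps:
T = 10500 (T = 125*84 = 10500)
b = 10500
s = -530000/2207 (s = 10500/((-46347/1060)) = 10500/((-46347*1/1060)) = 10500/(-46347/1060) = 10500*(-1060/46347) = -530000/2207 ≈ -240.15)
s + (-13*(-22) - 11) = -530000/2207 + (-13*(-22) - 11) = -530000/2207 + (286 - 11) = -530000/2207 + 275 = 76925/2207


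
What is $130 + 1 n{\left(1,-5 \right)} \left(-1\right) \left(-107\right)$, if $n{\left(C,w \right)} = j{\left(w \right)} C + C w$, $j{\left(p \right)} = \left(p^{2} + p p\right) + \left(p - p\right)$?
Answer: $4945$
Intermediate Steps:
$j{\left(p \right)} = 2 p^{2}$ ($j{\left(p \right)} = \left(p^{2} + p^{2}\right) + 0 = 2 p^{2} + 0 = 2 p^{2}$)
$n{\left(C,w \right)} = C w + 2 C w^{2}$ ($n{\left(C,w \right)} = 2 w^{2} C + C w = 2 C w^{2} + C w = C w + 2 C w^{2}$)
$130 + 1 n{\left(1,-5 \right)} \left(-1\right) \left(-107\right) = 130 + 1 \cdot 1 \left(-5\right) \left(1 + 2 \left(-5\right)\right) \left(-1\right) \left(-107\right) = 130 + 1 \cdot 1 \left(-5\right) \left(1 - 10\right) \left(-1\right) \left(-107\right) = 130 + 1 \cdot 1 \left(-5\right) \left(-9\right) \left(-1\right) \left(-107\right) = 130 + 1 \cdot 45 \left(-1\right) \left(-107\right) = 130 + 45 \left(-1\right) \left(-107\right) = 130 - -4815 = 130 + 4815 = 4945$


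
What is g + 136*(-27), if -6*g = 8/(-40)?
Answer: -110159/30 ≈ -3672.0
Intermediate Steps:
g = 1/30 (g = -4/(3*(-40)) = -4*(-1)/(3*40) = -⅙*(-⅕) = 1/30 ≈ 0.033333)
g + 136*(-27) = 1/30 + 136*(-27) = 1/30 - 3672 = -110159/30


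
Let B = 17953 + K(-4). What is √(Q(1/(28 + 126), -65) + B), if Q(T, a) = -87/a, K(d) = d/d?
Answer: √75861305/65 ≈ 134.00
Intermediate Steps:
K(d) = 1
B = 17954 (B = 17953 + 1 = 17954)
√(Q(1/(28 + 126), -65) + B) = √(-87/(-65) + 17954) = √(-87*(-1/65) + 17954) = √(87/65 + 17954) = √(1167097/65) = √75861305/65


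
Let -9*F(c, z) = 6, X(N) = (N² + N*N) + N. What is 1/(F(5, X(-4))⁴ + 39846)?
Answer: 81/3227542 ≈ 2.5096e-5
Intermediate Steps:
X(N) = N + 2*N² (X(N) = (N² + N²) + N = 2*N² + N = N + 2*N²)
F(c, z) = -⅔ (F(c, z) = -⅑*6 = -⅔)
1/(F(5, X(-4))⁴ + 39846) = 1/((-⅔)⁴ + 39846) = 1/(16/81 + 39846) = 1/(3227542/81) = 81/3227542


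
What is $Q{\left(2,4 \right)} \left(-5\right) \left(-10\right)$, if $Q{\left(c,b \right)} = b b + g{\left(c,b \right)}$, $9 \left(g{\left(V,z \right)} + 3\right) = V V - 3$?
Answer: $\frac{5900}{9} \approx 655.56$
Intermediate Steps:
$g{\left(V,z \right)} = - \frac{10}{3} + \frac{V^{2}}{9}$ ($g{\left(V,z \right)} = -3 + \frac{V V - 3}{9} = -3 + \frac{V^{2} - 3}{9} = -3 + \frac{-3 + V^{2}}{9} = -3 + \left(- \frac{1}{3} + \frac{V^{2}}{9}\right) = - \frac{10}{3} + \frac{V^{2}}{9}$)
$Q{\left(c,b \right)} = - \frac{10}{3} + b^{2} + \frac{c^{2}}{9}$ ($Q{\left(c,b \right)} = b b + \left(- \frac{10}{3} + \frac{c^{2}}{9}\right) = b^{2} + \left(- \frac{10}{3} + \frac{c^{2}}{9}\right) = - \frac{10}{3} + b^{2} + \frac{c^{2}}{9}$)
$Q{\left(2,4 \right)} \left(-5\right) \left(-10\right) = \left(- \frac{10}{3} + 4^{2} + \frac{2^{2}}{9}\right) \left(-5\right) \left(-10\right) = \left(- \frac{10}{3} + 16 + \frac{1}{9} \cdot 4\right) \left(-5\right) \left(-10\right) = \left(- \frac{10}{3} + 16 + \frac{4}{9}\right) \left(-5\right) \left(-10\right) = \frac{118}{9} \left(-5\right) \left(-10\right) = \left(- \frac{590}{9}\right) \left(-10\right) = \frac{5900}{9}$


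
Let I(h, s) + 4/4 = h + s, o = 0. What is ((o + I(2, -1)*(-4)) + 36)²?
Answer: 1296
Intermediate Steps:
I(h, s) = -1 + h + s (I(h, s) = -1 + (h + s) = -1 + h + s)
((o + I(2, -1)*(-4)) + 36)² = ((0 + (-1 + 2 - 1)*(-4)) + 36)² = ((0 + 0*(-4)) + 36)² = ((0 + 0) + 36)² = (0 + 36)² = 36² = 1296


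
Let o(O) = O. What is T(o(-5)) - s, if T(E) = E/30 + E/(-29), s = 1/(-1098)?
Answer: 106/15921 ≈ 0.0066579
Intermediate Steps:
s = -1/1098 ≈ -0.00091075
T(E) = -E/870 (T(E) = E*(1/30) + E*(-1/29) = E/30 - E/29 = -E/870)
T(o(-5)) - s = -1/870*(-5) - 1*(-1/1098) = 1/174 + 1/1098 = 106/15921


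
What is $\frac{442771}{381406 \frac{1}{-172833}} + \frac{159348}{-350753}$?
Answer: $- \frac{26841588517836267}{133779298718} \approx -2.0064 \cdot 10^{5}$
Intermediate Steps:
$\frac{442771}{381406 \frac{1}{-172833}} + \frac{159348}{-350753} = \frac{442771}{381406 \left(- \frac{1}{172833}\right)} + 159348 \left(- \frac{1}{350753}\right) = \frac{442771}{- \frac{381406}{172833}} - \frac{159348}{350753} = 442771 \left(- \frac{172833}{381406}\right) - \frac{159348}{350753} = - \frac{76525440243}{381406} - \frac{159348}{350753} = - \frac{26841588517836267}{133779298718}$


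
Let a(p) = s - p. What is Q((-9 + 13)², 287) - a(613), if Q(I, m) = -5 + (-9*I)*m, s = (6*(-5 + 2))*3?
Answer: -40666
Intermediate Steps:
s = -54 (s = (6*(-3))*3 = -18*3 = -54)
Q(I, m) = -5 - 9*I*m
a(p) = -54 - p
Q((-9 + 13)², 287) - a(613) = (-5 - 9*(-9 + 13)²*287) - (-54 - 1*613) = (-5 - 9*4²*287) - (-54 - 613) = (-5 - 9*16*287) - 1*(-667) = (-5 - 41328) + 667 = -41333 + 667 = -40666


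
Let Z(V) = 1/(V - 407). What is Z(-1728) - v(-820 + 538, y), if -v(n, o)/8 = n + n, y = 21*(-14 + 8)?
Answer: -9633121/2135 ≈ -4512.0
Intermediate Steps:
y = -126 (y = 21*(-6) = -126)
Z(V) = 1/(-407 + V)
v(n, o) = -16*n (v(n, o) = -8*(n + n) = -16*n)
Z(-1728) - v(-820 + 538, y) = 1/(-407 - 1728) - (-16)*(-820 + 538) = 1/(-2135) - (-16)*(-282) = -1/2135 - 1*4512 = -1/2135 - 4512 = -9633121/2135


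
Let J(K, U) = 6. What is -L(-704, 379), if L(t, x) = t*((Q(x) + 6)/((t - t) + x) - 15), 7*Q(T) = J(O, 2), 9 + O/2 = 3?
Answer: -27981888/2653 ≈ -10547.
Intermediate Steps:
O = -12 (O = -18 + 2*3 = -18 + 6 = -12)
Q(T) = 6/7 (Q(T) = (⅐)*6 = 6/7)
L(t, x) = t*(-15 + 48/(7*x)) (L(t, x) = t*((6/7 + 6)/((t - t) + x) - 15) = t*(48/(7*(0 + x)) - 15) = t*(48/(7*x) - 15) = t*(-15 + 48/(7*x)))
-L(-704, 379) = -(-15*(-704) + (48/7)*(-704)/379) = -(10560 + (48/7)*(-704)*(1/379)) = -(10560 - 33792/2653) = -1*27981888/2653 = -27981888/2653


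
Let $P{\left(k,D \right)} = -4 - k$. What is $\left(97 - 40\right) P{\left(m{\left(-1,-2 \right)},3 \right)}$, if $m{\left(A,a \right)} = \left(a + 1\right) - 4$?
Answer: $57$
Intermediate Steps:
$m{\left(A,a \right)} = -3 + a$ ($m{\left(A,a \right)} = \left(1 + a\right) - 4 = -3 + a$)
$\left(97 - 40\right) P{\left(m{\left(-1,-2 \right)},3 \right)} = \left(97 - 40\right) \left(-4 - \left(-3 - 2\right)\right) = 57 \left(-4 - -5\right) = 57 \left(-4 + 5\right) = 57 \cdot 1 = 57$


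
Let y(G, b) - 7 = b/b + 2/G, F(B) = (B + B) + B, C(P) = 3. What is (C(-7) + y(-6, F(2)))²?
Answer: 1024/9 ≈ 113.78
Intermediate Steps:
F(B) = 3*B (F(B) = 2*B + B = 3*B)
y(G, b) = 8 + 2/G (y(G, b) = 7 + (b/b + 2/G) = 7 + (1 + 2/G) = 8 + 2/G)
(C(-7) + y(-6, F(2)))² = (3 + (8 + 2/(-6)))² = (3 + (8 + 2*(-⅙)))² = (3 + (8 - ⅓))² = (3 + 23/3)² = (32/3)² = 1024/9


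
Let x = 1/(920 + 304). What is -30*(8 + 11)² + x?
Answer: -13255919/1224 ≈ -10830.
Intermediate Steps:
x = 1/1224 ≈ 0.00081699
-30*(8 + 11)² + x = -30*(8 + 11)² + 1/1224 = -30*19² + 1/1224 = -30*361 + 1/1224 = -10830 + 1/1224 = -13255919/1224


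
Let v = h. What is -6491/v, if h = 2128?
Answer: -6491/2128 ≈ -3.0503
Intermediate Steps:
v = 2128
-6491/v = -6491/2128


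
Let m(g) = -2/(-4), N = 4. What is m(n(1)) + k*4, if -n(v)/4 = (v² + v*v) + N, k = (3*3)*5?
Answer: 361/2 ≈ 180.50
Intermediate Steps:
k = 45 (k = 9*5 = 45)
n(v) = -16 - 8*v² (n(v) = -4*((v² + v*v) + 4) = -4*((v² + v²) + 4) = -4*(2*v² + 4) = -4*(4 + 2*v²) = -16 - 8*v²)
m(g) = ½ (m(g) = -2*(-¼) = ½)
m(n(1)) + k*4 = ½ + 45*4 = ½ + 180 = 361/2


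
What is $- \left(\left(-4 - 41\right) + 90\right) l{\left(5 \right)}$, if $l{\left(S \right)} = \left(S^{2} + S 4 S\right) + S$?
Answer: $-5850$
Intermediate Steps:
$l{\left(S \right)} = S + 5 S^{2}$ ($l{\left(S \right)} = \left(S^{2} + 4 S S\right) + S = \left(S^{2} + 4 S^{2}\right) + S = 5 S^{2} + S = S + 5 S^{2}$)
$- \left(\left(-4 - 41\right) + 90\right) l{\left(5 \right)} = - \left(\left(-4 - 41\right) + 90\right) 5 \left(1 + 5 \cdot 5\right) = - \left(-45 + 90\right) 5 \left(1 + 25\right) = - 45 \cdot 5 \cdot 26 = - 45 \cdot 130 = \left(-1\right) 5850 = -5850$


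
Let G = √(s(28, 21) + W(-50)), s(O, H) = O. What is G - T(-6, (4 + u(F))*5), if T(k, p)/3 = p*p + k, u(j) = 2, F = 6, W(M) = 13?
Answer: -2682 + √41 ≈ -2675.6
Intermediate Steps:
T(k, p) = 3*k + 3*p² (T(k, p) = 3*(p*p + k) = 3*(p² + k) = 3*(k + p²) = 3*k + 3*p²)
G = √41 (G = √(28 + 13) = √41 ≈ 6.4031)
G - T(-6, (4 + u(F))*5) = √41 - (3*(-6) + 3*((4 + 2)*5)²) = √41 - (-18 + 3*(6*5)²) = √41 - (-18 + 3*30²) = √41 - (-18 + 3*900) = √41 - (-18 + 2700) = √41 - 1*2682 = √41 - 2682 = -2682 + √41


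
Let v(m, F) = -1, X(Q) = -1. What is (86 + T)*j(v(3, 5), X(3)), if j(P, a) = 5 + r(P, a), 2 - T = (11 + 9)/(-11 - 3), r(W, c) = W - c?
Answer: 3130/7 ≈ 447.14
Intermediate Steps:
T = 24/7 (T = 2 - (11 + 9)/(-11 - 3) = 2 - 20/(-14) = 2 - 20*(-1)/14 = 2 - 1*(-10/7) = 2 + 10/7 = 24/7 ≈ 3.4286)
j(P, a) = 5 + P - a (j(P, a) = 5 + (P - a) = 5 + P - a)
(86 + T)*j(v(3, 5), X(3)) = (86 + 24/7)*(5 - 1 - 1*(-1)) = 626*(5 - 1 + 1)/7 = (626/7)*5 = 3130/7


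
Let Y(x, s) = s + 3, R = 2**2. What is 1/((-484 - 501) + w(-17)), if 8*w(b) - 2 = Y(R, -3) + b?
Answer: -8/7895 ≈ -0.0010133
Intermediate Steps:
R = 4
Y(x, s) = 3 + s
w(b) = 1/4 + b/8 (w(b) = 1/4 + ((3 - 3) + b)/8 = 1/4 + (0 + b)/8 = 1/4 + b/8)
1/((-484 - 501) + w(-17)) = 1/((-484 - 501) + (1/4 + (1/8)*(-17))) = 1/(-985 + (1/4 - 17/8)) = 1/(-985 - 15/8) = 1/(-7895/8) = -8/7895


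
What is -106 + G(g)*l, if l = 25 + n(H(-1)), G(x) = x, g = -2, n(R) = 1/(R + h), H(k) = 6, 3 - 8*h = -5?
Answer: -1094/7 ≈ -156.29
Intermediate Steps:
h = 1 (h = 3/8 - ⅛*(-5) = 3/8 + 5/8 = 1)
n(R) = 1/(1 + R) (n(R) = 1/(R + 1) = 1/(1 + R))
l = 176/7 (l = 25 + 1/(1 + 6) = 25 + 1/7 = 25 + ⅐ = 176/7 ≈ 25.143)
-106 + G(g)*l = -106 - 2*176/7 = -106 - 352/7 = -1094/7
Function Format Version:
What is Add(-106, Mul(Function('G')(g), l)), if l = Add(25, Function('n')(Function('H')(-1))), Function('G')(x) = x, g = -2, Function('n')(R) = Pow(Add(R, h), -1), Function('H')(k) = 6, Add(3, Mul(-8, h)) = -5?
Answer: Rational(-1094, 7) ≈ -156.29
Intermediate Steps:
h = 1 (h = Add(Rational(3, 8), Mul(Rational(-1, 8), -5)) = Add(Rational(3, 8), Rational(5, 8)) = 1)
Function('n')(R) = Pow(Add(1, R), -1) (Function('n')(R) = Pow(Add(R, 1), -1) = Pow(Add(1, R), -1))
l = Rational(176, 7) (l = Add(25, Pow(Add(1, 6), -1)) = Add(25, Pow(7, -1)) = Add(25, Rational(1, 7)) = Rational(176, 7) ≈ 25.143)
Add(-106, Mul(Function('G')(g), l)) = Add(-106, Mul(-2, Rational(176, 7))) = Add(-106, Rational(-352, 7)) = Rational(-1094, 7)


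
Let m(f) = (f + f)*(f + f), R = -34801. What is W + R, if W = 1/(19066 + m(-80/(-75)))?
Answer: -149326705849/4290874 ≈ -34801.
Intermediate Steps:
m(f) = 4*f**2 (m(f) = (2*f)*(2*f) = 4*f**2)
W = 225/4290874 (W = 1/(19066 + 4*(-80/(-75))**2) = 1/(19066 + 4*(-80*(-1/75))**2) = 1/(19066 + 4*(16/15)**2) = 1/(19066 + 4*(256/225)) = 1/(19066 + 1024/225) = 1/(4290874/225) = 225/4290874 ≈ 5.2437e-5)
W + R = 225/4290874 - 34801 = -149326705849/4290874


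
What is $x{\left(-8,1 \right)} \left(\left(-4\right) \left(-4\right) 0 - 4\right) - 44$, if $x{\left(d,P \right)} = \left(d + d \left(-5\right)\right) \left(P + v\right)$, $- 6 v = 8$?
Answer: $- \frac{4}{3} \approx -1.3333$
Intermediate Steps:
$v = - \frac{4}{3}$ ($v = \left(- \frac{1}{6}\right) 8 = - \frac{4}{3} \approx -1.3333$)
$x{\left(d,P \right)} = - 4 d \left(- \frac{4}{3} + P\right)$ ($x{\left(d,P \right)} = \left(d + d \left(-5\right)\right) \left(P - \frac{4}{3}\right) = \left(d - 5 d\right) \left(- \frac{4}{3} + P\right) = - 4 d \left(- \frac{4}{3} + P\right)$)
$x{\left(-8,1 \right)} \left(\left(-4\right) \left(-4\right) 0 - 4\right) - 44 = \frac{4}{3} \left(-8\right) \left(4 - 3\right) \left(\left(-4\right) \left(-4\right) 0 - 4\right) - 44 = \frac{4}{3} \left(-8\right) \left(4 - 3\right) \left(16 \cdot 0 - 4\right) - 44 = \frac{4}{3} \left(-8\right) 1 \left(0 - 4\right) - 44 = \left(- \frac{32}{3}\right) \left(-4\right) - 44 = \frac{128}{3} - 44 = - \frac{4}{3}$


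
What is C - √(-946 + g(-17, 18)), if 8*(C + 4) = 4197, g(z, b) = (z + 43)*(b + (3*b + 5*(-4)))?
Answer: 4165/8 - √406 ≈ 500.48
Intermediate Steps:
g(z, b) = (-20 + 4*b)*(43 + z) (g(z, b) = (43 + z)*(b + (3*b - 20)) = (43 + z)*(b + (-20 + 3*b)) = (43 + z)*(-20 + 4*b) = (-20 + 4*b)*(43 + z))
C = 4165/8 (C = -4 + (⅛)*4197 = -4 + 4197/8 = 4165/8 ≈ 520.63)
C - √(-946 + g(-17, 18)) = 4165/8 - √(-946 + (-860 - 20*(-17) + 172*18 + 4*18*(-17))) = 4165/8 - √(-946 + (-860 + 340 + 3096 - 1224)) = 4165/8 - √(-946 + 1352) = 4165/8 - √406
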